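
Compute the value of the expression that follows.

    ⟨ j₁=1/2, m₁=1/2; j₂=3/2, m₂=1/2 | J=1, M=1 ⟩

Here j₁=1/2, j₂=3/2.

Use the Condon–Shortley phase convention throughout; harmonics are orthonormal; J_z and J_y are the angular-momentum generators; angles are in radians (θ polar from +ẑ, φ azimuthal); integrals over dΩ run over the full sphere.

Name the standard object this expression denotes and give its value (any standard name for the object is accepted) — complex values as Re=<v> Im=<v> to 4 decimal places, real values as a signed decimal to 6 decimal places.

Clebsch–Gordan coefficient, +√(1/4) ≈ +0.500000

This is a Clebsch–Gordan (vector-coupling) coefficient.
j₁+j₂−J=1  J+j₁−j₂=0  J−j₁+j₂=2  j₁+j₂+J+1=4
(j₁±m₁, j₂±m₂, J±M) = (1,0,2,1,2,0)
P² = 1
sum k=0..0:
  [0] +1/2 = 1/2
S = 1/2
C² = P²·S² = 1/4 ; C = +0.500000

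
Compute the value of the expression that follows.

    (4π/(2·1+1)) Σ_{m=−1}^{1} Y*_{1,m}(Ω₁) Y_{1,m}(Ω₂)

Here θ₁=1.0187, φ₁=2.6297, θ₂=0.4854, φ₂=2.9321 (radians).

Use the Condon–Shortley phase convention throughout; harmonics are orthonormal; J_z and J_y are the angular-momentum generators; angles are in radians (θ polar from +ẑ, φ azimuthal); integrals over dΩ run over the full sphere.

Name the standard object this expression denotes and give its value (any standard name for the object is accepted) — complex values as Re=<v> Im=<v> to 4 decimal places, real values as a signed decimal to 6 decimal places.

Legendre polynomial (addition theorem), +0.843109

This sum is the spherical-harmonic addition theorem: it equals the Legendre polynomial P_l(cos γ) of the angle γ between the two directions.
Expand P_1 via completeness: Σ_{m} conj(Y_{1,m}) at Ω₁ times Y_{1,m} at Ω₂ —
  term(m=-1) = (0.045266, -0.014121)   from Y*(Ω₁)=(-0.256457, 0.144089), Y(Ω₂)=(-0.157670, -0.033523)
  term(m=+0) = (0.110746, 0.000000)   from Y*(Ω₁)=(0.256259, -0.000000), Y(Ω₂)=(0.432163, 0.000000)
  term(m=+1) = (0.045266, 0.014121)   from Y*(Ω₁)=(0.256457, 0.144089), Y(Ω₂)=(0.157670, -0.033523)
Total Σ_m = (0.201277, 0.000000). Multiply by 4.188790: (0.843109, 0.000000). P_1(cos γ) = 0.843109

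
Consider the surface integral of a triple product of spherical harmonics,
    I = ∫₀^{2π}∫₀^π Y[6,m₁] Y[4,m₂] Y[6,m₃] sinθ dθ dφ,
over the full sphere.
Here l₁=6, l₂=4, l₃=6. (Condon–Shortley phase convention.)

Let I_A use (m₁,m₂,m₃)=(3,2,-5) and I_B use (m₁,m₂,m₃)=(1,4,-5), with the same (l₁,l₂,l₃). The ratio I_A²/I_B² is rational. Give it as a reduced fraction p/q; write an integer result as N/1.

72/35

Same 6,4,6: normalisation and zero-m 3j drop out of the ratio.
A: Δ: 4! 8! 4! / 17! → 1/15315300; sum: t=2:+1/483840 t=3:−1/1451520 = 1/725760; 3j²(6 4 6; 3 2 -5) = Δ·Π!·Σ² = 24/1547  (sign -1)
B: Δ: 4! 8! 4! / 17! → 1/15315300; sum: t=4:+1/2903040 = 1/2903040; 3j²(6 4 6; 1 4 -5) = Δ·Π!·Σ² = 5/663  (sign -1)
I_A²/I_B² = (24/1547)/(5/663) = 72/35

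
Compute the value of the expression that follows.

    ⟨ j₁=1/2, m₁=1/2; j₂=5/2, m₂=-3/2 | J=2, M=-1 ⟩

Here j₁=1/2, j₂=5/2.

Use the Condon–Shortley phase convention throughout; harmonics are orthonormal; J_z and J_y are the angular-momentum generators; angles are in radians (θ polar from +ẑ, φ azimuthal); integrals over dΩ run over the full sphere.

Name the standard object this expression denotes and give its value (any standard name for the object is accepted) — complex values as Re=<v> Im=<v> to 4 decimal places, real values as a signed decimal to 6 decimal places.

This is a Clebsch–Gordan (vector-coupling) coefficient.
j₁+j₂−J=1  J+j₁−j₂=0  J−j₁+j₂=4  j₁+j₂+J+1=6
(j₁±m₁, j₂±m₂, J±M) = (1,0,1,4,1,3)
P² = 24
sum k=0..0:
  [0] +1/6 = 1/6
S = 1/6
C² = P²·S² = 2/3 ; C = +0.816497

Clebsch–Gordan coefficient, +√(2/3) ≈ +0.816497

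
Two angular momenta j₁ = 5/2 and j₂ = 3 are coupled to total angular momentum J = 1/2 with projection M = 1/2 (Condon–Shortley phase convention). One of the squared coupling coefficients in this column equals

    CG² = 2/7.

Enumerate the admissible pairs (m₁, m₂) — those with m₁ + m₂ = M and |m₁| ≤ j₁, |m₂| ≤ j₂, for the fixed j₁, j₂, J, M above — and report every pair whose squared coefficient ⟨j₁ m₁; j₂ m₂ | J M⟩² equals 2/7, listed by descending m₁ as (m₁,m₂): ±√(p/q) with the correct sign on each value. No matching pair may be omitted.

(-5/2,3): −√(2/7)

Admissible pairs with m₁+m₂ = M = 1/2: (-5/2,3), (-3/2,2), (-1/2,1), (1/2,0), (3/2,-1), (5/2,-2)
  (m₁,m₂)=(5/2,-2): CG² = 1/21, CG = +√(1/21)
  (m₁,m₂)=(3/2,-1): CG² = 2/21, CG = −√(2/21)
  (m₁,m₂)=(1/2,0): CG² = 1/7, CG = +√(1/7)
  (m₁,m₂)=(-1/2,1): CG² = 4/21, CG = −√(4/21)
  (m₁,m₂)=(-3/2,2): CG² = 5/21, CG = +√(5/21)
  (m₁,m₂)=(-5/2,3): CG² = 2/7, CG = −√(2/7)   ← matches the target
Pairs with CG² = 2/7: (-5/2,3): −√(2/7)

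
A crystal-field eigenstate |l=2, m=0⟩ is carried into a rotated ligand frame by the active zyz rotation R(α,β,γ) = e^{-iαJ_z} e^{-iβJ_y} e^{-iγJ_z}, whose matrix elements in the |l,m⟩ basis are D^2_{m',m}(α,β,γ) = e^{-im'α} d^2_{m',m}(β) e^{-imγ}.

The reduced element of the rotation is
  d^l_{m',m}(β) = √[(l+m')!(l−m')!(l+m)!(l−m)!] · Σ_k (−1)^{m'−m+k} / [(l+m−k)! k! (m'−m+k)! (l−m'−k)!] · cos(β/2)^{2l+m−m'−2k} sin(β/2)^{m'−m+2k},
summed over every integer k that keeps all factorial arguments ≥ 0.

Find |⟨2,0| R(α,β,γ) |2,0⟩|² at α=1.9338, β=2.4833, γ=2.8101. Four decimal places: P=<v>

P=0.1924

D^2_{0,0}(1.9338,2.4833,2.8101) = e^{-i·0·1.9338}·d^2_{0,0}(2.4833)·e^{-i·0·2.8101}. Compute d first:
c=cos(2.483300/2)=0.323235, s=sin(2.483300/2)=0.946319; N=√[2·2·2·2]=4.000000
k∈{0,1,2} keeps every argument non-negative
  k=0: (−1)^0·4.0000/(4)·0.3232^4·0.9463^0 = +0.010916
  k=1: (−1)^1·4.0000/(1)·0.3232^2·0.9463^2 = -0.374259
  k=2: (−1)^2·4.0000/(4)·0.3232^0·0.9463^4 = +0.801954
d^2_{0,0}(2.4833) = +0.010916 -0.374259 +0.801954 = +0.438611
|D^2_{0,0}|² = |d^2_{0,0}(β)|² = (+0.438611)² = 0.192380 (the z-rotation phases have unit modulus)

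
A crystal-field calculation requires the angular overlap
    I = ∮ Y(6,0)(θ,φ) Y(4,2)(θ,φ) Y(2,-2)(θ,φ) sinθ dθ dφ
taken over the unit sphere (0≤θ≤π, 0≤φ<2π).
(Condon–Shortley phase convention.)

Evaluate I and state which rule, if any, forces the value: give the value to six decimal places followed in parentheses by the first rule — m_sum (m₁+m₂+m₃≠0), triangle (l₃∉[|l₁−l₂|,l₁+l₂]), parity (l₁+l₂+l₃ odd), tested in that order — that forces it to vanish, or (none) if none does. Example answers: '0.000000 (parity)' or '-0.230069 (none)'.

0.061597 (none)

Checks pass: Σm=0; 12 even; l₃=2∈[2,10].
(2·6+1)(2·4+1)(2·2+1) = 585
Δ: 8! 4! 0! / 13! → 1/6435
sum: t=4:+1/2304 = 1/2304
3j²(6 4 2; 0 0 0) = Δ·Π!·Σ² = 5/143  (sign +1)
sum: t=6:+1/34560 = 1/34560
3j²(6 4 2; 0 2 -2) = Δ·Π!·Σ² = 1/429  (sign +1)
combine: 4πI² = 585·5/143·1/429 = 75/1573
take √, sign +1: I = 0.06159725
No selection rule forces the value: the integral is nonzero (none).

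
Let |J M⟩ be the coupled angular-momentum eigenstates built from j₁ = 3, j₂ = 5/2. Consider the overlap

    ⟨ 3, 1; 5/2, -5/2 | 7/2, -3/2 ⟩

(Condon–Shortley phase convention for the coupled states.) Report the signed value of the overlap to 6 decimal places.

+0.617213

triangle: 2!×4!×3!/10! = 288/3628800
(j±m)!: 4!×2!×0!×5!×2!×5! = 1382400
prefactor² = (2J+1)×Δ×N² = 6144/7
  k=0: +1/(0!×2!×2!×0!×2!×3!) = 1/48
Σ = 1/48  ⇒  CG² = 6144/7×(1/48)² = 8/21
CG = +√(8/21) = +0.617213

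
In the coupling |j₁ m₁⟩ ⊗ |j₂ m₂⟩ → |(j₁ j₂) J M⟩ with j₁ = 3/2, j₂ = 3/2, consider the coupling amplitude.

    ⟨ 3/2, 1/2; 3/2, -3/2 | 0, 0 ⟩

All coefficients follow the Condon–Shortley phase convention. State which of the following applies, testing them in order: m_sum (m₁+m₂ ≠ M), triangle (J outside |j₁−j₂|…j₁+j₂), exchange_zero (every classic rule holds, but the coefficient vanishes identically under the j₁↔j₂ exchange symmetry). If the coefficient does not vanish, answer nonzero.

m_sum

m-sum: m₁+m₂ = 1/2+(-3/2) = -1, M = 0  ✗ ⇒ coefficient is 0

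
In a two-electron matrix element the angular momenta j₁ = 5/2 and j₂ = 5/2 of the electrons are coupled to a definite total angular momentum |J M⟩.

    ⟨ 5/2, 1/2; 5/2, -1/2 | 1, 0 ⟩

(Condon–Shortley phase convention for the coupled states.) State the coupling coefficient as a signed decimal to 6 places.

+√(1/70) ≈ +0.119523

triangle: 4!×1!×1!/7! = 24/5040
(j±m)!: 3!×2!×2!×3!×1!×1! = 144
prefactor² = (2J+1)×Δ×N² = 72/35
  k=1: −1/(1!×3!×1!×1!×0!×0!) = -1/6
  k=2: +1/(2!×2!×0!×0!×1!×1!) = 1/4
Σ = 1/12  ⇒  CG² = 72/35×(1/12)² = 1/70
CG = +√(1/70) = +0.119523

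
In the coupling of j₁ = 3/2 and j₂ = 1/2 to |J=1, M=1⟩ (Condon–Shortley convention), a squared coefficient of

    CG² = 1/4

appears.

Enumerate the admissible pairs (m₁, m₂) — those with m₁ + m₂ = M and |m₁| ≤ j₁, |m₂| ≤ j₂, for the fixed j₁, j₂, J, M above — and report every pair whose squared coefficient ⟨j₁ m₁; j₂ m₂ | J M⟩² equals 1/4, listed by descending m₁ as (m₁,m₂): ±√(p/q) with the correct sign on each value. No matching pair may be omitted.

(1/2,1/2): −√(1/4)

Admissible pairs with m₁+m₂ = M = 1: (1/2,1/2), (3/2,-1/2)
  (m₁,m₂)=(3/2,-1/2): CG² = 3/4, CG = +√(3/4)
  (m₁,m₂)=(1/2,1/2): CG² = 1/4, CG = −√(1/4)   ← matches the target
Pairs with CG² = 1/4: (1/2,1/2): −√(1/4)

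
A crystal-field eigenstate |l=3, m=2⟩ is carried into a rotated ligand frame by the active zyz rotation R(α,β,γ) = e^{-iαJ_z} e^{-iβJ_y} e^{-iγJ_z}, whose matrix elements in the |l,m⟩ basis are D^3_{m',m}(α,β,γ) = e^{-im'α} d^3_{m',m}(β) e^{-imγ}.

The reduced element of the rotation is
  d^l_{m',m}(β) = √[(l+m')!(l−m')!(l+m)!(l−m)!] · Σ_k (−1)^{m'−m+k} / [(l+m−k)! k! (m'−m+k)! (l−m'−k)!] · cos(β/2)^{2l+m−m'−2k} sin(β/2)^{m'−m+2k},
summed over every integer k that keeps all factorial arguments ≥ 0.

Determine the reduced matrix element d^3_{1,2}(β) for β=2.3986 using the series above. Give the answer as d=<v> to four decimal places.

d^3_{1,2}(β=2.3986) via the finite sum:
With c≡cos(β/2)=0.363010 and s≡sin(β/2)=0.931785, N=[24·2·120·1]^{1/2}=75.894664
k: max(0,(2)−(1))=1 … min(3+(2),3−(1))=2
  k=1: (−1)^0·75.8947/(24)·0.3630^5·0.9318^1 = +0.018574
  k=2: (−1)^1·75.8947/(12)·0.3630^3·0.9318^3 = -0.244756
d^3_{1,2}(2.3986) = +0.018574 -0.244756 = -0.226182

d=-0.2262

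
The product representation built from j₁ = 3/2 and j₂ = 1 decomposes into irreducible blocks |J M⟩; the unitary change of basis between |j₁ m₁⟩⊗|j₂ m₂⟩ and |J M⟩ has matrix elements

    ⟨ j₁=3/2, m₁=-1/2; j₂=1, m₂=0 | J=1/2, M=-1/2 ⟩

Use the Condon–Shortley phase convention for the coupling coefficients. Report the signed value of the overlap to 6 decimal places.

j₁+j₂−J=2  J+j₁−j₂=1  J−j₁+j₂=0  j₁+j₂+J+1=4
(j₁±m₁, j₂±m₂, J±M) = (1,2,1,1,0,1)
P² = 1/3
sum k=1..1:
  [1] −1/1 = -1
S = -1
C² = P²·S² = 1/3 ; C = -0.577350

−√(1/3) ≈ -0.577350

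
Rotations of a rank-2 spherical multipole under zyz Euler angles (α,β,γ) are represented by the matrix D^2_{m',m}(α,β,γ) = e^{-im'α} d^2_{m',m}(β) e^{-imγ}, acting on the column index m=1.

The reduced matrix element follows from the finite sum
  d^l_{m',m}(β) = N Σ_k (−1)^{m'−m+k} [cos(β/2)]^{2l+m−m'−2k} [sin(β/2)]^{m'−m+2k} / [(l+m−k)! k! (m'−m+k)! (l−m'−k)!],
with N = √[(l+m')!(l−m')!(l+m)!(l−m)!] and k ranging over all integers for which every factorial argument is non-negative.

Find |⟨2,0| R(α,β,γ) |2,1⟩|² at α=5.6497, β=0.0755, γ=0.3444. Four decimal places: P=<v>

P=0.0085

Split into d^2_{0,1}(β=0.0755) × two z-phases.
Half-angle: c=0.999288, s=0.037741. N=√(2·2·6·1)=4.898979
Admissible k: 1..2 (factorial args all ≥0)
  k=1: (−1)^0·4.8990/(2)·0.9993^3·0.0377^1 = +0.092249
  k=2: (−1)^1·4.8990/(2)·0.9993^1·0.0377^3 = -0.000132
d^2_{0,1}(0.0755) = +0.092249 -0.000132 = +0.092117
|D^2_{0,1}|² = |d^2_{0,1}(β)|² = (+0.092117)² = 0.008486 (the z-rotation phases have unit modulus)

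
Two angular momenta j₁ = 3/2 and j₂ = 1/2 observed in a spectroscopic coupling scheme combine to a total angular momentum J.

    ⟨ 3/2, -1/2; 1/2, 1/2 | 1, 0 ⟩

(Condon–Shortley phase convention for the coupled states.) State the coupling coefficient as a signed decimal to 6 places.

triangle: 1!*2!*0!/4! = 2/24
(j±m)!: 1!*2!*1!*0!*1!*1! = 2
prefactor² = (2J+1)*Δ*N² = 1/2
  k=1: −1/(1!*0!*1!*0!*1!*0!) = -1
Σ = -1  ⇒  CG² = 1/2*(-1)² = 1/2
CG = −√(1/2) = -0.707107

-0.707107  (= −√(1/2))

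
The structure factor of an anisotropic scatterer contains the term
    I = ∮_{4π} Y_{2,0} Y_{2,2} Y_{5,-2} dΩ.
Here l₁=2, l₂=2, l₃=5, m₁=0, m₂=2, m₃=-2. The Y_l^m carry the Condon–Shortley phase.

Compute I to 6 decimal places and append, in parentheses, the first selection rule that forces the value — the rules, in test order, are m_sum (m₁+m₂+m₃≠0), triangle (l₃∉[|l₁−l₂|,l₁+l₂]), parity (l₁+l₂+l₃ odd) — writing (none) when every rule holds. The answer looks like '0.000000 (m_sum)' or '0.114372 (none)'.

triangle: need 0≤l₃≤4, have 5; I=0

0.000000 (triangle)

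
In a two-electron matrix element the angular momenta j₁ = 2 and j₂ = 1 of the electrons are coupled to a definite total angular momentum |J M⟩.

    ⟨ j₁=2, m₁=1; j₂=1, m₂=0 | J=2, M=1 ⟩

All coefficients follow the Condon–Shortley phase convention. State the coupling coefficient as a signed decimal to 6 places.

triangle: 1!×3!×1!/6! = 6/720
(j±m)!: 3!×1!×1!×1!×3!×1! = 36
prefactor² = (2J+1)×Δ×N² = 3/2
  k=0: +1/(0!×1!×1!×1!×2!×0!) = 1/2
  k=1: −1/(1!×0!×0!×0!×3!×1!) = -1/6
Σ = 1/3  ⇒  CG² = 3/2×(1/3)² = 1/6
CG = +√(1/6) = +0.408248

+0.408248  (= +√(1/6))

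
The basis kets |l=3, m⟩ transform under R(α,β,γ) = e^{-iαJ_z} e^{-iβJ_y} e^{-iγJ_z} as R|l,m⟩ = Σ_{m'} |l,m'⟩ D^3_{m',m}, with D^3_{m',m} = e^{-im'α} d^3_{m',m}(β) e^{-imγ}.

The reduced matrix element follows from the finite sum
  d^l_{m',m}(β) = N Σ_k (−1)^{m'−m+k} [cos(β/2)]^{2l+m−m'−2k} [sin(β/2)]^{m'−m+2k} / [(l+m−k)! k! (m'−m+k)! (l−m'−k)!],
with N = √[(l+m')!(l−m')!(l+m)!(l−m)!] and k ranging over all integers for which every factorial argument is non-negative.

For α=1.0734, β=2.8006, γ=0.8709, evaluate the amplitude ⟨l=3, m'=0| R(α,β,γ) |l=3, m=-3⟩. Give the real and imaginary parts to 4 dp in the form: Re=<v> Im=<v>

Re=0.0181 Im=-0.0105

Split into d^3_{0,-3}(β=2.8006) × two z-phases.
With c≡cos(β/2)=0.169672 and s≡sin(β/2)=0.985501, N=[6·6·1·720]^{1/2}=160.996894
k: max(0,(-3)−(0))=0 … min(3+(-3),3−(0))=0
  k=0: (−1)^3·160.9969/(36)·0.1697^3·0.9855^3 = -0.020908
d^3_{0,-3}(2.8006) = -0.020908
Attach z-rotation phases: D = e^{-i(0)(1.0734)}·(-0.020908)·e^{-i(-3)(0.8709)} = +0.018051-0.010550i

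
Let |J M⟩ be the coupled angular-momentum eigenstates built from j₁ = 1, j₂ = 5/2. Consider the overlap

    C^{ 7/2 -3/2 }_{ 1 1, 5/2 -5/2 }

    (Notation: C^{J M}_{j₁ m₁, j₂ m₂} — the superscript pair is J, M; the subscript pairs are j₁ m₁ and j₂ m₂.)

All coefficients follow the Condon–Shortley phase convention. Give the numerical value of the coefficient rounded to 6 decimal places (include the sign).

j₁+j₂−J=0  J+j₁−j₂=2  J−j₁+j₂=5  j₁+j₂+J+1=8
(j₁±m₁, j₂±m₂, J±M) = (2,0,0,5,2,5)
P² = 19200/7
sum k=0..0:
  [0] +1/240 = 1/240
S = 1/240
C² = P²·S² = 1/21 ; C = +0.218218

+√(1/21) ≈ +0.218218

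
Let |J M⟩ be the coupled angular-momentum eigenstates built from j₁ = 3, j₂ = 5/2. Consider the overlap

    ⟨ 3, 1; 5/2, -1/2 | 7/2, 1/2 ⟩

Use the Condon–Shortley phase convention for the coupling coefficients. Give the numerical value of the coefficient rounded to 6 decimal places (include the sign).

√[8·2!4!3!/10! · 4!2!2!3!4!3!] = √(9216/175)
  +(−1)^0/∏(0,2,2,2,2,1)! = 1/16  (running 1/16)
  +(−1)^1/∏(1,1,1,1,3,2)! = -1/12  (running -1/48)
  +(−1)^2/∏(2,0,0,0,4,3)! = 1/288  (running -5/288)
⟨..|..⟩ = √(9216/175)·(-5/288) = -0.125988

−√(1/63) ≈ -0.125988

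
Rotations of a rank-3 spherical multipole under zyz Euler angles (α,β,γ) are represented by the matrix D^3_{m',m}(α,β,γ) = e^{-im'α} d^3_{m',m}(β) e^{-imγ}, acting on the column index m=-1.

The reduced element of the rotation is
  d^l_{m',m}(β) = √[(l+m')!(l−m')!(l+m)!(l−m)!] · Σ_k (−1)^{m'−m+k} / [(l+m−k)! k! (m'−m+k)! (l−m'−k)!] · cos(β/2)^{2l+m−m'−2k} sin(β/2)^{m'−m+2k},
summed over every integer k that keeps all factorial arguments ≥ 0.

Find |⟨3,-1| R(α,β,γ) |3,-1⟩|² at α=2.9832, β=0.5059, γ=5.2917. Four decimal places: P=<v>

P=0.1644

Split into d^3_{-1,-1}(β=0.5059) × two z-phases.
With c≡cos(β/2)=0.968178 and s≡sin(β/2)=0.250261, N=[2·24·2·24]^{1/2}=48.000000
k∈{0,1,2} keeps every argument non-negative
  k=0: (−1)^0·48.0000/(48)·0.9682^6·0.2503^0 = +0.823630
  k=1: (−1)^1·48.0000/(6)·0.9682^4·0.2503^2 = -0.440249
  k=2: (−1)^2·48.0000/(8)·0.9682^2·0.2503^4 = +0.022062
d^3_{-1,-1}(0.5059) = +0.823630 -0.440249 +0.022062 = +0.405443
|D^3_{-1,-1}|² = |d^3_{-1,-1}(β)|² = (+0.405443)² = 0.164384 (the z-rotation phases have unit modulus)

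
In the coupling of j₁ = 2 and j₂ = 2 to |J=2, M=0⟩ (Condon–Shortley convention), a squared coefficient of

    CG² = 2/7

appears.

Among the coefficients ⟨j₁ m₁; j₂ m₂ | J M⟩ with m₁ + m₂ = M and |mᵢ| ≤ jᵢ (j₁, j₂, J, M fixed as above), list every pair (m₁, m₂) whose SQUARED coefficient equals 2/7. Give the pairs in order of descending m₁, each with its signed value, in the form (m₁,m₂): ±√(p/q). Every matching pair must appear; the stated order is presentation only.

Admissible pairs with m₁+m₂ = M = 0: (-2,2), (-1,1), (0,0), (1,-1), (2,-2)
  (m₁,m₂)=(2,-2): CG² = 2/7, CG = +√(2/7)   ← matches the target
  (m₁,m₂)=(1,-1): CG² = 1/14, CG = +√(1/14)
  (m₁,m₂)=(0,0): CG² = 2/7, CG = −√(2/7)   ← matches the target
  (m₁,m₂)=(-1,1): CG² = 1/14, CG = +√(1/14)
  (m₁,m₂)=(-2,2): CG² = 2/7, CG = +√(2/7)   ← matches the target
Pairs with CG² = 2/7: (2,-2): +√(2/7); (0,0): −√(2/7); (-2,2): +√(2/7)

(2,-2): +√(2/7); (0,0): −√(2/7); (-2,2): +√(2/7)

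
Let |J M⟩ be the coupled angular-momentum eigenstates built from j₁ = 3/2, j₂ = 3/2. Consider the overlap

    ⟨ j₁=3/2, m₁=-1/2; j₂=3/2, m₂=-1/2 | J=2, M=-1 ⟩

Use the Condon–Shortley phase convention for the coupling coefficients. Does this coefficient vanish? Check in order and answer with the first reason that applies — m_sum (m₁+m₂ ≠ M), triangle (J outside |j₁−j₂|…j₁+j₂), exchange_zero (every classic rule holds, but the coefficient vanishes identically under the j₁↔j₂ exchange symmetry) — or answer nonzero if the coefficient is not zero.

m-sum: m₁+m₂ = -1/2+(-1/2) = -1, M = -1  ✓
triangle: |j₁−j₂| = 0 ≤ J = 2 ≤ j₁+j₂ = 3  ✓
exchange: j₁=j₂ and m₁=m₂, and (−1)^(j₁+j₂−J) = (−1)^1 = −1 forces ⟨j₁m₁;j₂m₂|JM⟩ = −⟨j₂m₂;j₁m₁|JM⟩ = −⟨j₁m₁;j₂m₂|JM⟩ ⇒ the coefficient vanishes identically
Racah sum check: Σ_k collapses to 0 ⇒ CG = 0

exchange_zero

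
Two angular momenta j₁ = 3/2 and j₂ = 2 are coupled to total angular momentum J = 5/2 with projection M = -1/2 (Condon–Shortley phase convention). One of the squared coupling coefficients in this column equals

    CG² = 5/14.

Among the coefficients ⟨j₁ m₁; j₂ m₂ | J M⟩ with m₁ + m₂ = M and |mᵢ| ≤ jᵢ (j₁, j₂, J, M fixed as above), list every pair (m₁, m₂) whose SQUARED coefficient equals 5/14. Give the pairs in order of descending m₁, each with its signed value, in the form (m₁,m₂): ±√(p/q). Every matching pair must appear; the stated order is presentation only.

Admissible pairs with m₁+m₂ = M = -1/2: (-3/2,1), (-1/2,0), (1/2,-1), (3/2,-2)
  (m₁,m₂)=(3/2,-2): CG² = 6/35, CG = +√(6/35)
  (m₁,m₂)=(1/2,-1): CG² = 5/14, CG = +√(5/14)   ← matches the target
  (m₁,m₂)=(-1/2,0): CG² = 3/35, CG = −√(3/35)
  (m₁,m₂)=(-3/2,1): CG² = 27/70, CG = −√(27/70)
Pairs with CG² = 5/14: (1/2,-1): +√(5/14)

(1/2,-1): +√(5/14)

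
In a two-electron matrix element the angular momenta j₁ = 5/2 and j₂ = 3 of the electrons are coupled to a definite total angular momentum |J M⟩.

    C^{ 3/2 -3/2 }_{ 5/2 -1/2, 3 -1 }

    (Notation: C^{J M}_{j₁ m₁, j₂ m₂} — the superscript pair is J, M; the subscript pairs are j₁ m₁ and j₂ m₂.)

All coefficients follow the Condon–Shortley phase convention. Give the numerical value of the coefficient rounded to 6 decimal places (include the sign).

j₁+j₂−J=4  J+j₁−j₂=1  J−j₁+j₂=2  j₁+j₂+J+1=8
(j₁±m₁, j₂±m₂, J±M) = (2,3,2,4,0,3)
P² = 576/35
sum k=2..2:
  [2] +1/8 = 1/8
S = 1/8
C² = P²·S² = 9/35 ; C = +0.507093

+√(9/35) = +0.507093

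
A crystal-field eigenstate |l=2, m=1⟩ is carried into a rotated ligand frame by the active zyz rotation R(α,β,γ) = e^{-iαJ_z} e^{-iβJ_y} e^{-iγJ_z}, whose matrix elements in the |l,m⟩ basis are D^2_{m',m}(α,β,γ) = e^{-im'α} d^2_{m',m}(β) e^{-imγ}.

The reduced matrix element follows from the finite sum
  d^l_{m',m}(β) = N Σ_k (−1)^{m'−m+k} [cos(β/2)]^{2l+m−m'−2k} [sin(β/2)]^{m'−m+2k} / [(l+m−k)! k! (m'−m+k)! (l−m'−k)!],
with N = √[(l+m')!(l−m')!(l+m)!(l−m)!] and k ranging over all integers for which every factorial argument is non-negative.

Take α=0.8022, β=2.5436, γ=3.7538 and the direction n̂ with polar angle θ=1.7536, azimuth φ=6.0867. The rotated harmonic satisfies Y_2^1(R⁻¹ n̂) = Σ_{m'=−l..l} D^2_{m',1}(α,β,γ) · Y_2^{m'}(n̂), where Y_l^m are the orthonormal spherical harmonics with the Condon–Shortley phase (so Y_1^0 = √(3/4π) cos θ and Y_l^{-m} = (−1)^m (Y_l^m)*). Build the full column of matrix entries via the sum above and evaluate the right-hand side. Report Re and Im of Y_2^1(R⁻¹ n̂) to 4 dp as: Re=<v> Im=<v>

Re=-0.2612 Im=-0.1677

Need the full column D^2_{m',1} for m'=−2..2 at α=0.8022, β=2.5436, γ=3.7538.
cos(β/2)=0.294561, sin(β/2)=0.955633
d^2_{-2,1}: single k=3 term ⇒ +0.514137;  D = -0.281158-0.430449i
d^2_{-1,1}: k∈[2..3] ⇒ +0.237714 -0.833996 = -0.596282;  D = +0.585552+0.112609i
d^2_{0,1}: k∈[1..2] ⇒ +0.059826 -0.629686 = -0.569860;  D = +0.466363-0.327484i
d^2_{1,1}: k∈[0..1] ⇒ +0.007528 -0.237714 = -0.230185;  D = +0.035852-0.227376i
d^2_{2,1}: single k=0 term ⇒ -0.048848;  D = -0.029399-0.039011i
Y_2^{m'}(θ=1.7536,φ=6.0867) and Σ D·Y over m':
  (-0.2812-0.4304i)·(+0.3450+0.1430i)  (+0.5856+0.1126i)·(-0.1354-0.0270i)  (+0.4664-0.3275i)·(-0.2841+0.0000i)  (+0.0359-0.2274i)·(+0.1354-0.0270i)  (-0.0294-0.0390i)·(+0.3450-0.1430i)
Y_2^1(R⁻¹ n̂) = -0.261219-0.167746i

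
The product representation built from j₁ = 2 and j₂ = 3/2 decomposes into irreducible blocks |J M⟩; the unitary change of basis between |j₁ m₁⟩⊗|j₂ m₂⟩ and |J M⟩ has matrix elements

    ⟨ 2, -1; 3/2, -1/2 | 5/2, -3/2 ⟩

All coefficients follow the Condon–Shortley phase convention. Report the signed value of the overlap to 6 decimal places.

-0.169031  (= −√(1/35))

j₁+j₂−J=1  J+j₁−j₂=3  J−j₁+j₂=2  j₁+j₂+J+1=7
(j₁±m₁, j₂±m₂, J±M) = (1,3,1,2,1,4)
P² = 144/35
sum k=0..1:
  [0] +1/6 = 1/6
  [1] −1/4 = -1/4
S = -1/12
C² = P²·S² = 1/35 ; C = -0.169031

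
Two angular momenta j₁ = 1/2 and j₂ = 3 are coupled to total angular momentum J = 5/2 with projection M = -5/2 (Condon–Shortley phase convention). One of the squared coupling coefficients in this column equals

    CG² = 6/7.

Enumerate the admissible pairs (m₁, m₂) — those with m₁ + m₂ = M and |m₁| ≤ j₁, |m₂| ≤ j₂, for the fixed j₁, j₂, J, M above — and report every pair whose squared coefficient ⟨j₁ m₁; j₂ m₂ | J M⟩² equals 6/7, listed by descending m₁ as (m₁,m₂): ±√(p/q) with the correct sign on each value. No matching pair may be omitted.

(1/2,-3): +√(6/7)

Admissible pairs with m₁+m₂ = M = -5/2: (-1/2,-2), (1/2,-3)
  (m₁,m₂)=(1/2,-3): CG² = 6/7, CG = +√(6/7)   ← matches the target
  (m₁,m₂)=(-1/2,-2): CG² = 1/7, CG = −√(1/7)
Pairs with CG² = 6/7: (1/2,-3): +√(6/7)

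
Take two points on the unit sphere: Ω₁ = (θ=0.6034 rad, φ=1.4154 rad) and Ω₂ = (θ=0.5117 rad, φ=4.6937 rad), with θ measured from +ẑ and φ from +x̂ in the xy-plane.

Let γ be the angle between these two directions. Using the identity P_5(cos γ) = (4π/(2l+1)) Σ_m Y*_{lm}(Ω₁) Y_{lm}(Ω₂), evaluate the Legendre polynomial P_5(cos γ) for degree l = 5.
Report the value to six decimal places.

Summing Y*_{l m}(θ₁,φ₁)·Y_{l m}(θ₂,φ₂) over m ∈ [−5, 5]; prefactor 4π/(2·5+1) = 1.142397:
  [-5]  conj(Y_{5,-5})(Ω₁) = +0.019145+0.019470i ; Y_{5,-5}(Ω₂) = -0.001219+0.013008i ; Δ = -0.000277+0.000225i
  [-4]  conj(Y_{5,-4})(Ω₁) = +0.101864-0.072966i ; Y_{5,-4}(Ω₂) = +0.073363+0.005495i ; Δ = +0.007874-0.004793i
  [-3]  conj(Y_{5,-3})(Ω₁) = -0.144957-0.288080i ; Y_{5,-3}(Ω₂) = +0.013297-0.236906i ; Δ = -0.070175+0.030511i
  [-2]  conj(Y_{5,-2})(Ω₁) = -0.442367+0.142089i ; Y_{5,-2}(Ω₂) = -0.453438-0.016956i ; Δ = +0.202995-0.056927i
  [-1]  conj(Y_{5,-1})(Ω₁) = +0.032670+0.208541i ; Y_{5,-1}(Ω₂) = -0.007309+0.391028i ; Δ = -0.081784+0.011251i
  [+0]  conj(Y_{5,0})(Ω₁) = -0.337026-0.000000i ; Y_{5,0}(Ω₂) = -0.184077+0.000000i ; Δ = +0.062039+0.000000i
  [+1]  conj(Y_{5,1})(Ω₁) = -0.032670+0.208541i ; Y_{5,1}(Ω₂) = +0.007309+0.391028i ; Δ = -0.081784-0.011251i
  [+2]  conj(Y_{5,2})(Ω₁) = -0.442367-0.142089i ; Y_{5,2}(Ω₂) = -0.453438+0.016956i ; Δ = +0.202995+0.056927i
  [+3]  conj(Y_{5,3})(Ω₁) = +0.144957-0.288080i ; Y_{5,3}(Ω₂) = -0.013297-0.236906i ; Δ = -0.070175-0.030511i
  [+4]  conj(Y_{5,4})(Ω₁) = +0.101864+0.072966i ; Y_{5,4}(Ω₂) = +0.073363-0.005495i ; Δ = +0.007874+0.004793i
  [+5]  conj(Y_{5,5})(Ω₁) = -0.019145+0.019470i ; Y_{5,5}(Ω₂) = +0.001219+0.013008i ; Δ = -0.000277-0.000225i
Accumulated sum +0.179305+0.000000i; after 4π/(2l+1) scaling, +0.204837+0.000000i ⇒ P_5 = 0.204837

0.204837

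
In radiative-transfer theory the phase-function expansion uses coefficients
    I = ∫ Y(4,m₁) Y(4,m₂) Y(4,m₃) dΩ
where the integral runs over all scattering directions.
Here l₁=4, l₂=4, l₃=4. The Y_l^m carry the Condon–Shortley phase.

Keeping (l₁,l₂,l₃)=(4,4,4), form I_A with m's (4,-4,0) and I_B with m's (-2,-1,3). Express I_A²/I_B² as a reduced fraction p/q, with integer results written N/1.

14/5

l's match ⇒ only the (l;m) 3-j factors differ between A and B.
A: triangle coeff Δ(4,4,4) = 1/450450; Σ_t [0,0]: t=0:+1/13824 = 1/13824; (3j)²=14/1287 [(4 4 4; 4 -4 0)], sign=+1
B: triangle coeff Δ(4,4,4) = 1/450450; Σ_t [2,3]: t=2:+1/576 t=3:−1/864 = 1/1728; (3j)²=5/1287 [(4 4 4; -2 -1 3)], sign=-1
I_A²/I_B² = (14/1287)/(5/1287) = 14/5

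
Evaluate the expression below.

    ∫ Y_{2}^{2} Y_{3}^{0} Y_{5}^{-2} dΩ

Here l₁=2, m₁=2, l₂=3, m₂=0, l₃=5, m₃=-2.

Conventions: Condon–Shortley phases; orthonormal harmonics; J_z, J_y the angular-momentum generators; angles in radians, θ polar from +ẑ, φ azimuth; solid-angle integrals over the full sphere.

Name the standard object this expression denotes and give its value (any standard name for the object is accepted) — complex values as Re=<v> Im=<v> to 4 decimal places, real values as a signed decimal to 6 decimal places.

Gaunt coefficient, +0.141758

This is a Gaunt coefficient — the integral of a triple product of spherical harmonics over the sphere.
Rules hold: Σm=0, L=10 even, 1≤5≤5.
N = 5·7·11 = 385
Δ = 0!·4!·6!/11! = 1/2310
Racah Σ t=0..0: t=0:+1/144 = 1/144
⇒ 3j(2 3 5; 0 0 0)² = 10/231, sgn -1
Racah Σ t=0..0: t=0:+1/864 = 1/864
⇒ 3j(2 3 5; 2 0 -2)² = 1/66, sgn -1
4πI² = N·(3j₀)²·(3jₘ)² = 25/99
I = +1·√(0.252525/4π) = 0.14175797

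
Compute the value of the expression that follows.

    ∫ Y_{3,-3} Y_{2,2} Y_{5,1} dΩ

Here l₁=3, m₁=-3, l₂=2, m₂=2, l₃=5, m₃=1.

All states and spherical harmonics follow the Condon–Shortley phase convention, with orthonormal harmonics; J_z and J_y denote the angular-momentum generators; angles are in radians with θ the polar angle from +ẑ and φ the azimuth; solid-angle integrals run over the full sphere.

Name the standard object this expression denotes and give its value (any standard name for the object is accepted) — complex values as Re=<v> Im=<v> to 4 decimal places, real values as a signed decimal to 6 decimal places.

Gaunt coefficient, -0.023961

This is a Gaunt coefficient — the integral of a triple product of spherical harmonics over the sphere.
m-sum 0 ✓  L=10 even ✓  1≤5≤5 ✓
Π(2lᵢ+1) = 7×5×11 = 385
triangle coeff Δ(3,2,5) = 1/2310
Σ_t [0,0]: t=0:+1/144 = 1/144
(3j)²=10/231 [(3 2 5; 0 0 0)], sign=-1
Σ_t [0,0]: t=0:+1/17280 = 1/17280
(3j)²=1/2310 [(3 2 5; -3 2 1)], sign=+1
⇒ 4πI² = 5/693
I = (-1)√(5/693/(4π)) = -0.02396147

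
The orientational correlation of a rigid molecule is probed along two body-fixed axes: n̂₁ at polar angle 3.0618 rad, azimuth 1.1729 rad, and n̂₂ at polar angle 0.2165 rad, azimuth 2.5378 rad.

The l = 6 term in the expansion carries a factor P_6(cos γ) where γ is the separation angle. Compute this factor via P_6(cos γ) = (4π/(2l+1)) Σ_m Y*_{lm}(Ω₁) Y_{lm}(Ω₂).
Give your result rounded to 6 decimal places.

0.459708

Expand P_6 via completeness: Σ_{m} conj(Y_{6,m}) at Ω₁ times Y_{6,m} at Ω₂ —
  m=-6: (0.00000 + 0.00000j) × (-0.00004 - 0.00002j) = -0.00000 - 0.00000j  (running Σ = -0.00000 - 0.00000j)
  m=-5: (-0.00000 + 0.00000j) × (0.00074 - 0.00009j) = -0.00000 + 0.00000j  (running Σ = -0.00000 + 0.00000j)
  m=-4: (-0.00000 - 0.00014j) × (-0.00539 + 0.00479j) = 0.00000 + 0.00000j  (running Σ = 0.00000 + 0.00000j)
  m=-3: (0.00242 + 0.00096j) × (0.01126 - 0.04589j) = 0.00007 - 0.00010j  (running Σ = 0.00007 - 0.00010j)
  m=-2: (-0.02273 + 0.02320j) × (0.07398 + 0.19465j) = -0.00620 - 0.00271j  (running Σ = -0.00613 - 0.00281j)
  m=-1: (-0.09858 - 0.23455j) × (-0.45600 - 0.31451j) = -0.02881 + 0.13796j  (running Σ = -0.03494 + 0.13515j)
  m=0: (0.95022 + 0.00000j) × (0.57402 + 0.00000j) = 0.54545 + 0.00000j  (running Σ = 0.51051 + 0.13515j)
  m=1: (0.09858 - 0.23455j) × (0.45600 - 0.31451j) = -0.02881 - 0.13796j  (running Σ = 0.48170 - 0.00281j)
  m=2: (-0.02273 - 0.02320j) × (0.07398 - 0.19465j) = -0.00620 + 0.00271j  (running Σ = 0.47550 - 0.00010j)
  m=3: (-0.00242 + 0.00096j) × (-0.01126 - 0.04589j) = 0.00007 + 0.00010j  (running Σ = 0.47557 + 0.00000j)
  m=4: (-0.00000 + 0.00014j) × (-0.00539 - 0.00479j) = 0.00000 - 0.00000j  (running Σ = 0.47557 + 0.00000j)
  m=5: (0.00000 + 0.00000j) × (-0.00074 - 0.00009j) = -0.00000 - 0.00000j  (running Σ = 0.47557 - 0.00000j)
  m=6: (0.00000 - 0.00000j) × (-0.00004 + 0.00002j) = -0.00000 + 0.00000j  (running Σ = 0.47557 + 0.00000j)
Accumulated sum 0.47557 + 0.00000j; after 4π/(2l+1) scaling, 0.45971 + 0.00000j ⇒ P_6 = 0.459708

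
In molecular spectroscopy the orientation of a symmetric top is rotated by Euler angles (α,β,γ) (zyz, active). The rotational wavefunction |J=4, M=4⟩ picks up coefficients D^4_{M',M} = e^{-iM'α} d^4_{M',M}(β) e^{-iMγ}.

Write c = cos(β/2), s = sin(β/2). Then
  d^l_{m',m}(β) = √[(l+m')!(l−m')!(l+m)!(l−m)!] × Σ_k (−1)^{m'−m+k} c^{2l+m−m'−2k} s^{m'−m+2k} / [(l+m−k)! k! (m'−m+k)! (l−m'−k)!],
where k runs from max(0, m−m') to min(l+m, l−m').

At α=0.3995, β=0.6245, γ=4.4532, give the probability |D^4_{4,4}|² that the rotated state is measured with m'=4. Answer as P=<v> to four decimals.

P=0.4525

First d^4_{4,4}(β=0.6245), then the phase factors e^{-i(4)α} and e^{-i(4)γ}:
With c≡cos(β/2)=0.951645 and s≡sin(β/2)=0.307201, N=[40320·1·40320·1]^{1/2}=40320.000000
k: max(0,(4)−(4))=0 … min(4+(4),4−(4))=0
  k=0: (−1)^0·40320.0000/(40320)·0.9516^8·0.3072^0 = +0.672665
d^4_{4,4}(0.6245) = +0.672665
|D^4_{4,4}|² = |d^4_{4,4}(β)|² = (+0.672665)² = 0.452478 (the z-rotation phases have unit modulus)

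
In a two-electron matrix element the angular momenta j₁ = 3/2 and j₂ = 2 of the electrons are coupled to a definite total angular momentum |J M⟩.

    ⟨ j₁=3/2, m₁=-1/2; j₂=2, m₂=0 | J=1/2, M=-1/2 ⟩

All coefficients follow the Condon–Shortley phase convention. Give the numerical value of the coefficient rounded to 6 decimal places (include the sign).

√[2·3!0!1!/5! · 1!2!2!2!0!1!] = √(4/5)
  +(−1)^2/∏(2,1,0,0,0,1)! = 1/2  (running 1/2)
⟨..|..⟩ = √(4/5)·(1/2) = +0.447214

+√(1/5) = +0.447214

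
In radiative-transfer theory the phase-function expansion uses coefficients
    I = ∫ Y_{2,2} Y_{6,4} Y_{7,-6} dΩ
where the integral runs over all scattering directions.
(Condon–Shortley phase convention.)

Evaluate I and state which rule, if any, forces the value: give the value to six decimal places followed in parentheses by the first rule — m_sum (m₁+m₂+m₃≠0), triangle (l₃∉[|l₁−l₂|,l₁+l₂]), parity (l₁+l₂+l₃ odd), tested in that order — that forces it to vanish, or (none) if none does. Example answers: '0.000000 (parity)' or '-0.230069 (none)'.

0.000000 (parity)

l₁+l₂+l₃=15 is odd: 3j(l;000)=0 ⇒ I=0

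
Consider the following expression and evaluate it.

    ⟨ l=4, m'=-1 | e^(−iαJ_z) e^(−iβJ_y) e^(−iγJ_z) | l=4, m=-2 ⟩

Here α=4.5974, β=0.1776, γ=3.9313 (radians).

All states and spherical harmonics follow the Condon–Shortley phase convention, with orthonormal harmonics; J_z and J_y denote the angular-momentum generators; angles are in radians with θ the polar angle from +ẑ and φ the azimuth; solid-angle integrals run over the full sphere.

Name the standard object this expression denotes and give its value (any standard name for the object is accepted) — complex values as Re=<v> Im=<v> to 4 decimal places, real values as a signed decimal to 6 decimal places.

Wigner D-matrix element, Re=-0.3496 Im=0.0373

This is a Wigner D-matrix element — the rotation-matrix element ⟨l m'| R(α,β,γ) |l m⟩ in the angular-momentum basis.
Split into d^4_{-1,-2}(β=0.1776) × two z-phases.
Half-angle: c=0.996060, s=0.088683. N=√(6·120·2·720)=1018.233765
The bounds max(0,m−m')=0 and min(l+m,l−m')=2 give 3 terms
  k=0: (−1)^1·1018.2338/(240)·0.9961^7·0.0887^1 = -0.365996
  k=1: (−1)^2·1018.2338/(48)·0.9961^5·0.0887^3 = +0.014506
  k=2: (−1)^3·1018.2338/(72)·0.9961^3·0.0887^5 = -0.000077
d^4_{-1,-2}(0.1776) = -0.365996 +0.014506 -0.000077 = -0.351566
D = (-0.114736-0.993396i)·(-0.351566)·(-0.008618+0.999963i) = -0.349579+0.037326i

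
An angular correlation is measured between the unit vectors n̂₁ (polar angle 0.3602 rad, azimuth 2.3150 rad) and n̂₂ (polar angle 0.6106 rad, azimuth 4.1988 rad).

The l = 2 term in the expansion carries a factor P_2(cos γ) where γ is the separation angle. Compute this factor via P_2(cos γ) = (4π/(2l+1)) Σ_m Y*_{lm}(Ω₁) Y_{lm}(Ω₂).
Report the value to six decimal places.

Summing Y*_{l m}(θ₁,φ₁)·Y_{l m}(θ₂,φ₂) over m ∈ [−2, 2]; prefactor 4π/(2·2+1) = 2.513274:
  m=-2: (-0.00395 - 0.04782j) × (-0.06568 - 0.10868j) = -0.00494 + 0.00357j  (running Σ = -0.00494 + 0.00357j)
  m=-1: (-0.17261 + 0.18745j) × (-0.17830 + 0.31609j) = -0.02848 - 0.08798j  (running Σ = -0.03341 - 0.08441j)
  m=0: (0.51324 + 0.00000j) × (0.31974 + 0.00000j) = 0.16410 + 0.00000j  (running Σ = 0.13069 - 0.08441j)
  m=1: (0.17261 + 0.18745j) × (0.17830 + 0.31609j) = -0.02848 + 0.08798j  (running Σ = 0.10221 + 0.00357j)
  m=2: (-0.00395 + 0.04782j) × (-0.06568 + 0.10868j) = -0.00494 - 0.00357j  (running Σ = 0.09728 - 0.00000j)
Accumulated sum 0.09728 - 0.00000j; after 4π/(2l+1) scaling, 0.24448 - 0.00000j ⇒ P_2 = 0.244481

0.244481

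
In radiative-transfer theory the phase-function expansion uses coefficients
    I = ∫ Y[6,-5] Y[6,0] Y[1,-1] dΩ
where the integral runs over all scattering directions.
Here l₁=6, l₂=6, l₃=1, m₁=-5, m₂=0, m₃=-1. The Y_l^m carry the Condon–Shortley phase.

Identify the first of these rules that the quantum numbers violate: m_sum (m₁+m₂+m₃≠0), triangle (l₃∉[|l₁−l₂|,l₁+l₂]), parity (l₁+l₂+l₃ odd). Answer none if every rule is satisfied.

m₁+m₂+m₃ = -5 + 0 − 1 = -6  ✗
triangle: |6−6|=0 ≤ l₃=1 ≤ 6+6=12
parity: l₁+l₂+l₃ = 13 is odd

m_sum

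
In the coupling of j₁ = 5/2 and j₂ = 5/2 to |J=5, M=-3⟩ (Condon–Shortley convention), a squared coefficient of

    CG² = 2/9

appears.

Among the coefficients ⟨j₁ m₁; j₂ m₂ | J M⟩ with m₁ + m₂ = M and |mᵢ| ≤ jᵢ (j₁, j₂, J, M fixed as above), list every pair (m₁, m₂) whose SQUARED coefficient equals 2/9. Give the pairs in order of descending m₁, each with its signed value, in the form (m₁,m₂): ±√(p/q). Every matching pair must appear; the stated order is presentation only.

Admissible pairs with m₁+m₂ = M = -3: (-5/2,-1/2), (-3/2,-3/2), (-1/2,-5/2)
  (m₁,m₂)=(-1/2,-5/2): CG² = 2/9, CG = +√(2/9)   ← matches the target
  (m₁,m₂)=(-3/2,-3/2): CG² = 5/9, CG = +√(5/9)
  (m₁,m₂)=(-5/2,-1/2): CG² = 2/9, CG = +√(2/9)   ← matches the target
Pairs with CG² = 2/9: (-1/2,-5/2): +√(2/9); (-5/2,-1/2): +√(2/9)

(-1/2,-5/2): +√(2/9); (-5/2,-1/2): +√(2/9)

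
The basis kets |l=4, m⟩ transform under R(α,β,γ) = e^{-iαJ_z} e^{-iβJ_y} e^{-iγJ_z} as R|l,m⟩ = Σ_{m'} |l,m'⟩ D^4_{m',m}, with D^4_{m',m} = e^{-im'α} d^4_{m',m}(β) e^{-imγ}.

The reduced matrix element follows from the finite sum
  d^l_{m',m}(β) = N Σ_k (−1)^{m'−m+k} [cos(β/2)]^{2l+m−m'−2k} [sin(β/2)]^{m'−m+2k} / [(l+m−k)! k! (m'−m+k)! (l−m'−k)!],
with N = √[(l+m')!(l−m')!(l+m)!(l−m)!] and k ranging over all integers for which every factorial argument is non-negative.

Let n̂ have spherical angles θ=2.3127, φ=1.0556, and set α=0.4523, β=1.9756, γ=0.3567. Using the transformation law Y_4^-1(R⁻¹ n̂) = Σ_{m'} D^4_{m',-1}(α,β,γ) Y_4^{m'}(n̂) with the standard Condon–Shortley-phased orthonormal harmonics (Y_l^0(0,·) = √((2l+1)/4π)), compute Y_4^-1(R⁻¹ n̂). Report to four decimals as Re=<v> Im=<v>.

Re=0.3447 Im=-0.1768

Need the full column D^4_{m',-1} for m'=−4..4 at α=0.4523, β=1.9756, γ=0.3567.
cos(β/2)=0.550528, sin(β/2)=0.834817
d^4_{-4,-1}: single k=3 term ⇒ +0.220173;  D = -0.123428+0.182323i
d^4_{-3,-1}: k∈[2..3] ⇒ +0.154003 -0.590202 = -0.436200;  D = +0.062079-0.431759i
d^4_{-2,-1}: k∈[1..3] ⇒ +0.054285 -0.624131 +0.956773 = +0.386926;  D = +0.117850+0.368542i
d^4_{-1,-1}: k∈[0..3] ⇒ +0.008438 -0.291038 +1.338453 -1.025902 = +0.029951;  D = +0.020673+0.021673i
d^4_{0,-1}: k∈[0..3] ⇒ -0.057222 +0.789471 -1.815348 +0.695717 = -0.387382;  D = -0.362998-0.135268i
d^4_{1,-1}: k∈[0..3] ⇒ +0.194025 -1.338453 +1.538852 -0.235901 = +0.158524;  D = +0.157800-0.015132i
d^4_{2,-1}: k∈[0..2] ⇒ -0.416088 +1.435159 -0.660015 = +0.359056;  D = +0.306498-0.187031i
d^4_{3,-1}: k∈[0..1] ⇒ +0.590202 -0.814284 = -0.224082;  D = -0.121034+0.188583i
d^4_{4,-1}: single k=0 term ⇒ -0.506276;  D = -0.059751+0.502738i
Y_4^{m'}(θ=2.3127,φ=1.0556) and Σ D·Y over m':
  (-0.1234+0.1823i)·(-0.0615+0.1153i)  (+0.0621-0.4318i)·(+0.3387-0.0085i)  (+0.1178+0.3685i)·(-0.2054-0.3423i)  (+0.0207+0.0217i)·(-0.0227+0.0402i)  (-0.3630-0.1353i)·(-0.3598+0.0000i)  (+0.1578-0.0151i)·(+0.0227+0.0402i)  (+0.3065-0.1870i)·(-0.2054+0.3423i)  (-0.1210+0.1886i)·(-0.3387-0.0085i)  (-0.0598+0.5027i)·(-0.0615-0.1153i)
Y_4^-1(R⁻¹ n̂) = +0.344650-0.176791i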